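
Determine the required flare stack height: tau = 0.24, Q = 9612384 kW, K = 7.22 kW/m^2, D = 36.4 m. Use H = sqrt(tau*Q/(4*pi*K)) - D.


tau*Q/(4*pi*K) = 0.24 * 9612384 / (4 * pi * 7.22) = 25427
sqrt(25427) = 159.458
H = 159.458 - 36.4 = 123.1

123.1 m


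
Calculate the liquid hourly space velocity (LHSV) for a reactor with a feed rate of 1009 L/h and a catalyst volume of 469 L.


LHSV = volumetric feed rate / catalyst volume
= 1009 L/h / 469 L
= 2.151 h^-1

2.151 h^-1


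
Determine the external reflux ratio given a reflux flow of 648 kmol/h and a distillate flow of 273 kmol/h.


Reflux ratio definition: R = L / D (liquid returned / distillate withdrawn)
L = 648 kmol/h, D = 273 kmol/h
R = 648 / 273 = 2.374

2.374


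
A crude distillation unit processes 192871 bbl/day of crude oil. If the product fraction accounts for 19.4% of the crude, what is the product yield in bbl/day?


Crude throughput = 192871 bbl/day
Fraction yield = 19.4%
yield = throughput * fraction / 100
yield = 192871 * 19.4 / 100 = 37416.974

37416.974 bbl/day


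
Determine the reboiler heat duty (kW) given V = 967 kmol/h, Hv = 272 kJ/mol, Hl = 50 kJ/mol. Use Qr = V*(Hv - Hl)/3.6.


Qr = 967 * (272 - 50) / 3.6 = 967 * 222 / 3.6 = 59630

59630 kW


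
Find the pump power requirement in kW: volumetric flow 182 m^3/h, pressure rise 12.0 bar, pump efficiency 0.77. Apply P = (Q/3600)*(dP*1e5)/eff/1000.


Q = 182 / 3600 = 0.0505556 m^3/s
P = 0.0505556 * (12.0 * 1e5) / 0.77 / 1000 = 78.79

78.79 kW


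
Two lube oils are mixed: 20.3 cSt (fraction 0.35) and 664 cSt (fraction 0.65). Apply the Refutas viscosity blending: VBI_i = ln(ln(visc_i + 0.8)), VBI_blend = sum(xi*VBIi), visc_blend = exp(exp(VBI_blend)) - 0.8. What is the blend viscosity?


Refutas method: VBN_i = 14.534*ln(ln(visc_i + 0.8)) + 10.975, blended linearly by mass fraction; since VBN is linear in VBI_i = ln(ln(visc_i + 0.8)) and the fractions sum to 1, blend VBI directly: visc = exp(exp(VBI_blend)) - 0.8
VBI_1 = ln(ln(20.3 + 0.8)) = 1.1149
VBI_2 = ln(ln(664 + 0.8)) = 1.87172
VBI_blend = 0.35 * 1.1149 + 0.65 * 1.87172 = 1.60683
visc_blend = exp(exp(1.60683)) - 0.8 = 145.7

145.7 cSt


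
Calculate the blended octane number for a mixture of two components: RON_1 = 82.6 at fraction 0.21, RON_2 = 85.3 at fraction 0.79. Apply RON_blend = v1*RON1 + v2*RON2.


Linear blending: RON_blend = sum(vi * RONi)
Contribution 1: 0.21 * 82.6 = 17.346
Contribution 2: 0.79 * 85.3 = 67.387
RON_blend = 17.346 + 67.387 = 84.733

84.733


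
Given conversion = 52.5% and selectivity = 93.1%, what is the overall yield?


Overall yield = conversion (%) * selectivity (%) / 100
Conversion = 52.5%, Selectivity = 93.1%
Y = 52.5 * 93.1 / 100
= 48.8775 %

48.8775 %


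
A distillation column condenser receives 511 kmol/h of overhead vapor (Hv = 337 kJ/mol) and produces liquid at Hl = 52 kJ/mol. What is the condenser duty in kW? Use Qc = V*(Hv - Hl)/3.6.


Qc = 511 * (337 - 52) / 3.6 = 511 * 285 / 3.6 = 40450

40450 kW


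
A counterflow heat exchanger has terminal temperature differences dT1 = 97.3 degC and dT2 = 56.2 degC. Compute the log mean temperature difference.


LMTD = (dT1 - dT2) / ln(dT1/dT2)
= (97.3 - 56.2) / ln(97.3 / 56.2) = 41.1 / 0.548882 = 74.88

74.88 degC


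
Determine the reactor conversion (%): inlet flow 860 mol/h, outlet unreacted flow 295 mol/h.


X = (F_in - F_out) / F_in * 100
Moles reacted = 860 - 295 = 565
X = 565 / 860 * 100
= 0.6570 * 100
= 65.70 %

65.70 %


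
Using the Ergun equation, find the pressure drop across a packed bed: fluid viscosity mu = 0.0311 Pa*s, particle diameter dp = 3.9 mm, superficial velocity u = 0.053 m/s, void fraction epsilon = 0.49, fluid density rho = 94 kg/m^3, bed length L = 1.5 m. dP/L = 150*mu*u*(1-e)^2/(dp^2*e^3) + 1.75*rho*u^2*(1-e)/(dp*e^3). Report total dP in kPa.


dp = 3.9 mm = 0.0039 m
Viscous term = 150*0.0311*0.053*(1-0.49)^2 / (0.0039^2*0.49^3) = 35937.7
Inertial term = 1.75*94*0.053^2*(1-0.49) / (0.0039*0.49^3) = 513.612
dP/L = 35937.7 + 513.612 = 36451.3 Pa/m
dP = 36451.3 * 1.5 / 1000 = 54.68 kPa

54.68 kPa


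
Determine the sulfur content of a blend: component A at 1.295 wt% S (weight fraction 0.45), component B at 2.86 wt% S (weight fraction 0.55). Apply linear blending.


Linear sulfur blending: S_blend = x1*S1 + x2*S2
Contribution 1: 0.45 * 1.295 = 0.58275 wt%
Contribution 2: 0.55 * 2.86 = 1.573 wt%
S_blend = 0.58275 + 1.573 = 2.15575

2.15575 wt%


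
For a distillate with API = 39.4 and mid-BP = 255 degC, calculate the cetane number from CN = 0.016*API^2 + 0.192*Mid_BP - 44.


CN = 0.016 * 39.4^2 + 0.192 * 255 - 44
CN = 24.83776 + 48.96 - 44 = 29.79776

29.79776


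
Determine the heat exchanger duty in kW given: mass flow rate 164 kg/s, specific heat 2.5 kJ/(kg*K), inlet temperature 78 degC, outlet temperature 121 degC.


Q = m_dot * cp * delta_T
delta_T = 121 - 78 = 43 K
Q = 164 * 2.5 * 43
= 410 * 43
= 17630 kW

17630 kW


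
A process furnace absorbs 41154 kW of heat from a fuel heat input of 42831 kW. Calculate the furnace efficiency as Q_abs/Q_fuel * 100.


Furnace efficiency = Q_absorbed / Q_fuel * 100
= 41154 / 42831 * 100 = 96.08

96.08 %


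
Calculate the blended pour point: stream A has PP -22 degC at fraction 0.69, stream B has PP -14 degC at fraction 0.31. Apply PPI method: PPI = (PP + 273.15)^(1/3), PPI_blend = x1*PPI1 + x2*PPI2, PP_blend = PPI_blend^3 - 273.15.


PPI_1 = (-22 + 273.15)^(1/3) = 6.30925
PPI_2 = (-14 + 273.15)^(1/3) = 6.375541
PPI_blend = 0.69 * 6.30925 + 0.31 * 6.375541 = 6.3298
PP_blend = 6.3298^3 - 273.15 = 253.6121 - 273.15 = -19.54

-19.54 degC


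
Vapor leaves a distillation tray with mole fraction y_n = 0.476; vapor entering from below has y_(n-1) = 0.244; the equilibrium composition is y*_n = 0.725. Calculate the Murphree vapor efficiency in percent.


Murphree vapor efficiency: EMV = (y_n - y_(n-1)) / (y*_n - y_(n-1)) * 100
EMV = (0.476 - 0.244) / (0.725 - 0.244) * 100 = 0.232 / 0.481 * 100 = 48.23

48.23 %


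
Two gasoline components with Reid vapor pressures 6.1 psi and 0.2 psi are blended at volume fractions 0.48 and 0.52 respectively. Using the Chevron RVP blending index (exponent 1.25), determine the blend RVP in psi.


Chevron index: RVP_blend = (sum xi*RVPi^1.25)^(1/1.25)
RVP^1.25 terms: 0.48 * 6.1^1.25 + 0.52 * 0.2^1.25 = 4.67109
RVP_blend = 4.67109^(1/1.25) = 3.432

3.432 psi


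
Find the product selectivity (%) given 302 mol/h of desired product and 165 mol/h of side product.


Selectivity = desired / (desired + undesired) * 100
Total products = 302 + 165 = 467 mol/h
S = 302 / 467 * 100
= 0.6467 * 100
= 64.67 %

64.67 %


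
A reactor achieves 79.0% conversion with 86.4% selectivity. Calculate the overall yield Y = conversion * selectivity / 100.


Overall yield = conversion (%) * selectivity (%) / 100
Conversion = 79.0%, Selectivity = 86.4%
Y = 79.0 * 86.4 / 100
= 68.256 %

68.256 %


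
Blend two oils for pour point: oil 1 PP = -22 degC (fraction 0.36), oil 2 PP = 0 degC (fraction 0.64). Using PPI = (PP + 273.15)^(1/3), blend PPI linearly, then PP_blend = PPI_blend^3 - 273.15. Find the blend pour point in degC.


PPI_1 = (-22 + 273.15)^(1/3) = 6.30925
PPI_2 = (0 + 273.15)^(1/3) = 6.488342
PPI_blend = 0.36 * 6.30925 + 0.64 * 6.488342 = 6.423869
PP_blend = 6.423869^3 - 273.15 = 265.088 - 273.15 = -8.06

-8.06 degC


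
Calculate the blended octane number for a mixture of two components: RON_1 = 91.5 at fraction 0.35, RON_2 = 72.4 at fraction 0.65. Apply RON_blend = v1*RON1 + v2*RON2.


Linear blending: RON_blend = sum(vi * RONi)
Contribution 1: 0.35 * 91.5 = 32.025
Contribution 2: 0.65 * 72.4 = 47.06
RON_blend = 32.025 + 47.06 = 79.085

79.085


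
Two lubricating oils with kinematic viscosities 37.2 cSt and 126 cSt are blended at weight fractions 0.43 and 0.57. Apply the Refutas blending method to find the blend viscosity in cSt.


Refutas method: VBN_i = 14.534*ln(ln(visc_i + 0.8)) + 10.975, blended linearly by mass fraction; since VBN is linear in VBI_i = ln(ln(visc_i + 0.8)) and the fractions sum to 1, blend VBI directly: visc = exp(exp(VBI_blend)) - 0.8
VBI_1 = ln(ln(37.2 + 0.8)) = 1.29132
VBI_2 = ln(ln(126 + 0.8)) = 1.57745
VBI_blend = 0.43 * 1.29132 + 0.57 * 1.57745 = 1.45441
visc_blend = exp(exp(1.45441)) - 0.8 = 71.58

71.58 cSt


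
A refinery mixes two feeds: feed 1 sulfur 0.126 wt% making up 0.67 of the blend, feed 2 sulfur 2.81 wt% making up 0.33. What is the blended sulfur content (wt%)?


Linear sulfur blending: S_blend = x1*S1 + x2*S2
Contribution 1: 0.67 * 0.126 = 0.08442 wt%
Contribution 2: 0.33 * 2.81 = 0.9273 wt%
S_blend = 0.08442 + 0.9273 = 1.01172

1.01172 wt%


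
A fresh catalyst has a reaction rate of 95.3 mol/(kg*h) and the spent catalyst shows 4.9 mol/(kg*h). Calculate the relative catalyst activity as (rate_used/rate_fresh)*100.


Activity (%) = (rate_used / rate_fresh) * 100
rate_used = 4.9, rate_fresh = 95.3
= (4.9 / 95.3) * 100
= 0.05142 * 100 = 5.142

5.142 %


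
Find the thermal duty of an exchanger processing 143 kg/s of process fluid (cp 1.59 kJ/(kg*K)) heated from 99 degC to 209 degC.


Q = m_dot * cp * delta_T
delta_T = 209 - 99 = 110 K
Q = 143 * 1.59 * 110
= 227.37 * 110
= 25010.7 kW

25010.7 kW


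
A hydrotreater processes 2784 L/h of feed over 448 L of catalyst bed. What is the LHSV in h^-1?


LHSV = volumetric feed rate / catalyst volume
= 2784 L/h / 448 L
= 6.214 h^-1

6.214 h^-1


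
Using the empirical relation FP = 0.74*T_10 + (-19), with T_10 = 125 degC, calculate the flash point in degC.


FP = 0.74 * 125 + (-19) = 73.5

73.5 degC


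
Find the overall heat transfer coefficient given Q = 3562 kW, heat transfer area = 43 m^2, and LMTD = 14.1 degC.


From Q = U*A*LMTD, U = Q / (A * LMTD)
U = 3562 / (43 * 14.1) = 3562 / 606.3 = 5.875

5.875 kW/(m^2*K)


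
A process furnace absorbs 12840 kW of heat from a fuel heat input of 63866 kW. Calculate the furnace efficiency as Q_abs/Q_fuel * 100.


Furnace efficiency = Q_absorbed / Q_fuel * 100
= 12840 / 63866 * 100 = 20.10

20.10 %


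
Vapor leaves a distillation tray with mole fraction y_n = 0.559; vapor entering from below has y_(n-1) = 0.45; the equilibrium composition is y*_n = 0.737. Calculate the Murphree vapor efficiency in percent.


Murphree vapor efficiency: EMV = (y_n - y_(n-1)) / (y*_n - y_(n-1)) * 100
EMV = (0.559 - 0.45) / (0.737 - 0.45) * 100 = 0.109 / 0.287 * 100 = 37.98

37.98 %


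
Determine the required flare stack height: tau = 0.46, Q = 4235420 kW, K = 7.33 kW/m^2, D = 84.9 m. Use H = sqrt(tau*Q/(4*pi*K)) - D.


tau*Q/(4*pi*K) = 0.46 * 4235420 / (4 * pi * 7.33) = 21151.5
sqrt(21151.5) = 145.436
H = 145.436 - 84.9 = 60.54

60.54 m


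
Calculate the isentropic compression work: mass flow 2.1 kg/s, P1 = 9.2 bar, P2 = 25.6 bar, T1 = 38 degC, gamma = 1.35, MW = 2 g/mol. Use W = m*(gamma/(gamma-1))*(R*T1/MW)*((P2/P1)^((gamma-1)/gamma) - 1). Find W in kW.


Isentropic work: W = m*(gamma/(gamma-1))*(R*T1/MW)*((P2/P1)^((gamma-1)/gamma) - 1)
T1 = 38 + 273.15 = 311.15 K
Pressure ratio = 25.6 / 9.2 = 2.78261
Exponent = (1.35 - 1)/1.35 = 0.259259
(P2/P1)^exp - 1 = 2.78261^0.259259 - 1 = 0.303852
W = 2.1 * 1.35 / 0.35 * 8.314 * 311.15 / 2 * 0.303852 = 3183

3183 kW


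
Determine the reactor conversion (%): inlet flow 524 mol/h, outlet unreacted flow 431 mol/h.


X = (F_in - F_out) / F_in * 100
Moles reacted = 524 - 431 = 93
X = 93 / 524 * 100
= 0.1775 * 100
= 17.75 %

17.75 %


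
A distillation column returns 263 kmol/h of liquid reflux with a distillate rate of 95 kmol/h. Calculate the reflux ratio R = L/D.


Reflux ratio definition: R = L / D (liquid returned / distillate withdrawn)
L = 263 kmol/h, D = 95 kmol/h
R = 263 / 95 = 2.768

2.768


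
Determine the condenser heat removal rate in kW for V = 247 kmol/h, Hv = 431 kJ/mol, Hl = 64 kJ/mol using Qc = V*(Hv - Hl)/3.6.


Qc = 247 * (431 - 64) / 3.6 = 247 * 367 / 3.6 = 25180

25180 kW


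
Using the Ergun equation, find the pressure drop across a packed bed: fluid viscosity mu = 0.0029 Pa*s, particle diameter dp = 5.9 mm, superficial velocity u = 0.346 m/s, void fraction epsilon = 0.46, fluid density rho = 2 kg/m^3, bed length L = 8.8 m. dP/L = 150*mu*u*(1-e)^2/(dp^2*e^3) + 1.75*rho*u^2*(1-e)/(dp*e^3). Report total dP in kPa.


dp = 5.9 mm = 0.0059 m
Viscous term = 150*0.0029*0.346*(1-0.46)^2 / (0.0059^2*0.46^3) = 12953.1
Inertial term = 1.75*2*0.346^2*(1-0.46) / (0.0059*0.46^3) = 393.993
dP/L = 12953.1 + 393.993 = 13347.1 Pa/m
dP = 13347.1 * 8.8 / 1000 = 117.5 kPa

117.5 kPa


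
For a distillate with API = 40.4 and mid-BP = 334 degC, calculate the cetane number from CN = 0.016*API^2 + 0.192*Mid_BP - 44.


CN = 0.016 * 40.4^2 + 0.192 * 334 - 44
CN = 26.11456 + 64.128 - 44 = 46.24256

46.24256


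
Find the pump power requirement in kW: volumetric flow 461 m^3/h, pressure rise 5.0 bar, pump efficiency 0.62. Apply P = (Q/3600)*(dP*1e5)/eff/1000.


Q = 461 / 3600 = 0.128056 m^3/s
P = 0.128056 * (5.0 * 1e5) / 0.62 / 1000 = 103.3

103.3 kW


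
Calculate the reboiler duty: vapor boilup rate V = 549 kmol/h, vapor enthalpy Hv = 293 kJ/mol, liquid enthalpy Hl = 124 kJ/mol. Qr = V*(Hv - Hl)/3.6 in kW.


Qr = 549 * (293 - 124) / 3.6 = 549 * 169 / 3.6 = 25770

25770 kW


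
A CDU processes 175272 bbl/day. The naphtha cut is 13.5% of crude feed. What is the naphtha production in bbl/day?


Crude throughput = 175272 bbl/day
Fraction yield = 13.5%
yield = throughput * fraction / 100
yield = 175272 * 13.5 / 100 = 23661.72

23661.72 bbl/day


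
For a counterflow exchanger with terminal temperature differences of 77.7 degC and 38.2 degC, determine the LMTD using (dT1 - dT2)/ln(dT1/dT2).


LMTD = (dT1 - dT2) / ln(dT1/dT2)
= (77.7 - 38.2) / ln(77.7 / 38.2) = 39.5 / 0.71002 = 55.63

55.63 degC


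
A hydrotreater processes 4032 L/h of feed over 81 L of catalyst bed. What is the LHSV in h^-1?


LHSV = volumetric feed rate / catalyst volume
= 4032 L/h / 81 L
= 49.78 h^-1

49.78 h^-1


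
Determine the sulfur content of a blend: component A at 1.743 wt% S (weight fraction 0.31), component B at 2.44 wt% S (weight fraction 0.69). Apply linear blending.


Linear sulfur blending: S_blend = x1*S1 + x2*S2
Contribution 1: 0.31 * 1.743 = 0.54033 wt%
Contribution 2: 0.69 * 2.44 = 1.6836 wt%
S_blend = 0.54033 + 1.6836 = 2.22393

2.22393 wt%


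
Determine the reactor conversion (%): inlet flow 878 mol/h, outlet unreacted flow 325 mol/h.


X = (F_in - F_out) / F_in * 100
Moles reacted = 878 - 325 = 553
X = 553 / 878 * 100
= 0.6298 * 100
= 62.98 %

62.98 %


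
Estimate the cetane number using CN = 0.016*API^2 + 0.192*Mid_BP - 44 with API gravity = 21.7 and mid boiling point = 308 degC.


CN = 0.016 * 21.7^2 + 0.192 * 308 - 44
CN = 7.53424 + 59.136 - 44 = 22.67024

22.67024


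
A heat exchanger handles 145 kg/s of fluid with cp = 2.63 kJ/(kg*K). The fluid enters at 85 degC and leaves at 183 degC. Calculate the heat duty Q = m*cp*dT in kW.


Q = m_dot * cp * delta_T
delta_T = 183 - 85 = 98 K
Q = 145 * 2.63 * 98
= 381.35 * 98
= 37372.3 kW

37372.3 kW


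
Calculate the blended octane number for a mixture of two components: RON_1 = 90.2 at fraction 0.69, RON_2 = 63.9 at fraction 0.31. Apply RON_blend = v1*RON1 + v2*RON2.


Linear blending: RON_blend = sum(vi * RONi)
Contribution 1: 0.69 * 90.2 = 62.238
Contribution 2: 0.31 * 63.9 = 19.809
RON_blend = 62.238 + 19.809 = 82.047

82.047


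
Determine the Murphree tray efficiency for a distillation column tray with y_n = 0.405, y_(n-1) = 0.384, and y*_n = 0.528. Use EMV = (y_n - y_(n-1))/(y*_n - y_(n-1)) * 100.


Murphree vapor efficiency: EMV = (y_n - y_(n-1)) / (y*_n - y_(n-1)) * 100
EMV = (0.405 - 0.384) / (0.528 - 0.384) * 100 = 0.021 / 0.144 * 100 = 14.58

14.58 %


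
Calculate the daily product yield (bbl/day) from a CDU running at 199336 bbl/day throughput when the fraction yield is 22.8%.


Crude throughput = 199336 bbl/day
Fraction yield = 22.8%
yield = throughput * fraction / 100
yield = 199336 * 22.8 / 100 = 45448.608

45448.608 bbl/day


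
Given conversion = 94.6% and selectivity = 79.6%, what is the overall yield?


Overall yield = conversion (%) * selectivity (%) / 100
Conversion = 94.6%, Selectivity = 79.6%
Y = 94.6 * 79.6 / 100
= 75.3016 %

75.3016 %


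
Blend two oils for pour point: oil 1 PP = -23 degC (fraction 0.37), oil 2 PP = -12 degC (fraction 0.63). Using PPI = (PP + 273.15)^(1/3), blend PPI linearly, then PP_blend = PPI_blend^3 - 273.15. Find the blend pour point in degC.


PPI_1 = (-23 + 273.15)^(1/3) = 6.300865
PPI_2 = (-12 + 273.15)^(1/3) = 6.391901
PPI_blend = 0.37 * 6.300865 + 0.63 * 6.391901 = 6.358218
PP_blend = 6.358218^3 - 273.15 = 257.0433 - 273.15 = -16.11

-16.11 degC


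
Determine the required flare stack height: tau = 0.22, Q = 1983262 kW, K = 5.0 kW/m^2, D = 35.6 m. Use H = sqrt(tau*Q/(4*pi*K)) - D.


tau*Q/(4*pi*K) = 0.22 * 1983262 / (4 * pi * 5.0) = 6944.21
sqrt(6944.21) = 83.3319
H = 83.3319 - 35.6 = 47.73

47.73 m


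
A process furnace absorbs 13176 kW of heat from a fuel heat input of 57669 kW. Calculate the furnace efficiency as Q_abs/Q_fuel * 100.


Furnace efficiency = Q_absorbed / Q_fuel * 100
= 13176 / 57669 * 100 = 22.85

22.85 %


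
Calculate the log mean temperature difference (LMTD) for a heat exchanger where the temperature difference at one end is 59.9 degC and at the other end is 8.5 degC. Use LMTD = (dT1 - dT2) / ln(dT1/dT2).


LMTD = (dT1 - dT2) / ln(dT1/dT2)
= (59.9 - 8.5) / ln(59.9 / 8.5) = 51.4 / 1.95261 = 26.32

26.32 degC


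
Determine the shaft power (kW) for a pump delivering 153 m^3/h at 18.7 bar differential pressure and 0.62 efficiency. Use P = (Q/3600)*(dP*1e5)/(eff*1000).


Q = 153 / 3600 = 0.0425 m^3/s
P = 0.0425 * (18.7 * 1e5) / 0.62 / 1000 = 128.2

128.2 kW


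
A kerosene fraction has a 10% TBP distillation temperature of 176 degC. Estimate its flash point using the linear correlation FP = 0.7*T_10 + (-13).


FP = 0.7 * 176 + (-13) = 110.2

110.2 degC


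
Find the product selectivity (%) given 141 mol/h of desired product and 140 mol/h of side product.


Selectivity = desired / (desired + undesired) * 100
Total products = 141 + 140 = 281 mol/h
S = 141 / 281 * 100
= 0.5018 * 100
= 50.18 %

50.18 %


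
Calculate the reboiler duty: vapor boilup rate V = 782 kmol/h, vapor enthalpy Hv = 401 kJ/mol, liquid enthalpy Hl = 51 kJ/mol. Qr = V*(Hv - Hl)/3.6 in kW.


Qr = 782 * (401 - 51) / 3.6 = 782 * 350 / 3.6 = 76030

76030 kW


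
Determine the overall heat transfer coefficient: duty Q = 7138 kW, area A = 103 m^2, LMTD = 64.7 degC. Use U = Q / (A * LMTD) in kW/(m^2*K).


From Q = U*A*LMTD, U = Q / (A * LMTD)
U = 7138 / (103 * 64.7) = 7138 / 6664.1 = 1.071

1.071 kW/(m^2*K)


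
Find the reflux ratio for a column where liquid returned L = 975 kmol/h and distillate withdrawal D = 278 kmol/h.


Reflux ratio definition: R = L / D (liquid returned / distillate withdrawn)
L = 975 kmol/h, D = 278 kmol/h
R = 975 / 278 = 3.507

3.507


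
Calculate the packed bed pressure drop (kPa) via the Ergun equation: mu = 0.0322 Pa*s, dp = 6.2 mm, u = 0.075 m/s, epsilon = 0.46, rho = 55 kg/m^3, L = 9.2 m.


dp = 6.2 mm = 0.0062 m
Viscous term = 150*0.0322*0.075*(1-0.46)^2 / (0.0062^2*0.46^3) = 28231.8
Inertial term = 1.75*55*0.075^2*(1-0.46) / (0.0062*0.46^3) = 484.453
dP/L = 28231.8 + 484.453 = 28716.3 Pa/m
dP = 28716.3 * 9.2 / 1000 = 264.2 kPa

264.2 kPa


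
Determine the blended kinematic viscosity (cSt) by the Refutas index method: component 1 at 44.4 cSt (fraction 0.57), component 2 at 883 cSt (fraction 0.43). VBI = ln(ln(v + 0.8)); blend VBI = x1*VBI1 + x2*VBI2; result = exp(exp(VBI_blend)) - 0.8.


Refutas method: VBN_i = 14.534*ln(ln(visc_i + 0.8)) + 10.975, blended linearly by mass fraction; since VBN is linear in VBI_i = ln(ln(visc_i + 0.8)) and the fractions sum to 1, blend VBI directly: visc = exp(exp(VBI_blend)) - 0.8
VBI_1 = ln(ln(44.4 + 0.8)) = 1.33792
VBI_2 = ln(ln(883 + 0.8)) = 1.9146
VBI_blend = 0.57 * 1.33792 + 0.43 * 1.9146 = 1.58589
visc_blend = exp(exp(1.58589)) - 0.8 = 131.3

131.3 cSt


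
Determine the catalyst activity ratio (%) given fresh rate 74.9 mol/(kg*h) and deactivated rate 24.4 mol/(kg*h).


Activity (%) = (rate_used / rate_fresh) * 100
rate_used = 24.4, rate_fresh = 74.9
= (24.4 / 74.9) * 100
= 0.3258 * 100 = 32.58

32.58 %


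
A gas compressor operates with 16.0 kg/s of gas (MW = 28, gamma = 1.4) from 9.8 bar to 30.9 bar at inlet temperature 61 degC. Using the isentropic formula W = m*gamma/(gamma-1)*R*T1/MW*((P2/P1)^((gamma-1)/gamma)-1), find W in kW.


Isentropic work: W = m*(gamma/(gamma-1))*(R*T1/MW)*((P2/P1)^((gamma-1)/gamma) - 1)
T1 = 61 + 273.15 = 334.15 K
Pressure ratio = 30.9 / 9.8 = 3.15306
Exponent = (1.4 - 1)/1.4 = 0.285714
(P2/P1)^exp - 1 = 3.15306^0.285714 - 1 = 0.388337
W = 16.0 * 1.4 / 0.4 * 8.314 * 334.15 / 28 * 0.388337 = 2158

2158 kW


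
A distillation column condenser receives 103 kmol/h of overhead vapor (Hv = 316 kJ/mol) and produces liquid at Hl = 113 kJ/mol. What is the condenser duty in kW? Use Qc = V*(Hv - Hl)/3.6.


Qc = 103 * (316 - 113) / 3.6 = 103 * 203 / 3.6 = 5808

5808 kW


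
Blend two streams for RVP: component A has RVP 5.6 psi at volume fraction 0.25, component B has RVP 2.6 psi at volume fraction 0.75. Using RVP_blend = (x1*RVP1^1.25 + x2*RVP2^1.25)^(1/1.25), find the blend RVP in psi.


Chevron index: RVP_blend = (sum xi*RVPi^1.25)^(1/1.25)
RVP^1.25 terms: 0.25 * 5.6^1.25 + 0.75 * 2.6^1.25 = 4.62981
RVP_blend = 4.62981^(1/1.25) = 3.408

3.408 psi


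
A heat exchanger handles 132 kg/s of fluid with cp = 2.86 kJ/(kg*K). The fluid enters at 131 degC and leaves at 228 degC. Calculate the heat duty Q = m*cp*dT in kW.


Q = m_dot * cp * delta_T
delta_T = 228 - 131 = 97 K
Q = 132 * 2.86 * 97
= 377.52 * 97
= 36619.44 kW

36619.44 kW


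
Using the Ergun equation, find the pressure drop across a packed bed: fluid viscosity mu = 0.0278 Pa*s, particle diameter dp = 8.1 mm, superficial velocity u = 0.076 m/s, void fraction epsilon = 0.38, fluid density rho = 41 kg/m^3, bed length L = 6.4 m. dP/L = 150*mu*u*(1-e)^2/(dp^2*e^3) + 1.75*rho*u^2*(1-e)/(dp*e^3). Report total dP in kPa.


dp = 8.1 mm = 0.0081 m
Viscous term = 150*0.0278*0.076*(1-0.38)^2 / (0.0081^2*0.38^3) = 33838.6
Inertial term = 1.75*41*0.076^2*(1-0.38) / (0.0081*0.38^3) = 578.103
dP/L = 33838.6 + 578.103 = 34416.7 Pa/m
dP = 34416.7 * 6.4 / 1000 = 220.3 kPa

220.3 kPa


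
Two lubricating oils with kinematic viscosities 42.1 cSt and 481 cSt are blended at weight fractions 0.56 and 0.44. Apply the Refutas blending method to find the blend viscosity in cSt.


Refutas method: VBN_i = 14.534*ln(ln(visc_i + 0.8)) + 10.975, blended linearly by mass fraction; since VBN is linear in VBI_i = ln(ln(visc_i + 0.8)) and the fractions sum to 1, blend VBI directly: visc = exp(exp(VBI_blend)) - 0.8
VBI_1 = ln(ln(42.1 + 0.8)) = 1.32412
VBI_2 = ln(ln(481 + 0.8)) = 1.82092
VBI_blend = 0.56 * 1.32412 + 0.44 * 1.82092 = 1.54271
visc_blend = exp(exp(1.54271)) - 0.8 = 106.7

106.7 cSt


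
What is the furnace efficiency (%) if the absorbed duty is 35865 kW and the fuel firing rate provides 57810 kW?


Furnace efficiency = Q_absorbed / Q_fuel * 100
= 35865 / 57810 * 100 = 62.04

62.04 %


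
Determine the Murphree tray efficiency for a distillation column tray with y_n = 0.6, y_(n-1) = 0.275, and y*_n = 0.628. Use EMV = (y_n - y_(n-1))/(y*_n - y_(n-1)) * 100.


Murphree vapor efficiency: EMV = (y_n - y_(n-1)) / (y*_n - y_(n-1)) * 100
EMV = (0.6 - 0.275) / (0.628 - 0.275) * 100 = 0.325 / 0.353 * 100 = 92.07

92.07 %


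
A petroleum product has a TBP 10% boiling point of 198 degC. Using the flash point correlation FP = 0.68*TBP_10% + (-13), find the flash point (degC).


FP = 0.68 * 198 + (-13) = 121.64

121.64 degC


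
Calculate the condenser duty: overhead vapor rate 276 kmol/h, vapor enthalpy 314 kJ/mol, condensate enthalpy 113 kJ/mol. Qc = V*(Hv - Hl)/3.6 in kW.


Qc = 276 * (314 - 113) / 3.6 = 276 * 201 / 3.6 = 15410

15410 kW


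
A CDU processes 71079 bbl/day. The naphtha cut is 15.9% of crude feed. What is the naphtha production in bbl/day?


Crude throughput = 71079 bbl/day
Fraction yield = 15.9%
yield = throughput * fraction / 100
yield = 71079 * 15.9 / 100 = 11301.561

11301.561 bbl/day


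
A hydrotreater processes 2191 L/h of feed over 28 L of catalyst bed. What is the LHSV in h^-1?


LHSV = volumetric feed rate / catalyst volume
= 2191 L/h / 28 L
= 78.25 h^-1

78.25 h^-1


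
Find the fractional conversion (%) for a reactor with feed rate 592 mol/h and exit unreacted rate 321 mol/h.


X = (F_in - F_out) / F_in * 100
Moles reacted = 592 - 321 = 271
X = 271 / 592 * 100
= 0.4578 * 100
= 45.78 %

45.78 %


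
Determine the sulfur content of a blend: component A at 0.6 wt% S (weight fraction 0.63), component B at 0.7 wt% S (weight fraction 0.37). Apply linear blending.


Linear sulfur blending: S_blend = x1*S1 + x2*S2
Contribution 1: 0.63 * 0.6 = 0.378 wt%
Contribution 2: 0.37 * 0.7 = 0.259 wt%
S_blend = 0.378 + 0.259 = 0.637

0.637 wt%


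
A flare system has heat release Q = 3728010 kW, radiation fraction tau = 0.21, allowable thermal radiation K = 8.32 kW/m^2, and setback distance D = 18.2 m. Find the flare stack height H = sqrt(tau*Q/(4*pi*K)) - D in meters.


tau*Q/(4*pi*K) = 0.21 * 3728010 / (4 * pi * 8.32) = 7487.95
sqrt(7487.95) = 86.5329
H = 86.5329 - 18.2 = 68.33

68.33 m


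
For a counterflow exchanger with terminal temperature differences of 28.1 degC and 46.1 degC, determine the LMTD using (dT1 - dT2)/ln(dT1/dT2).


LMTD = (dT1 - dT2) / ln(dT1/dT2)
= (28.1 - 46.1) / ln(28.1 / 46.1) = -18 / -0.495043 = 36.36

36.36 degC


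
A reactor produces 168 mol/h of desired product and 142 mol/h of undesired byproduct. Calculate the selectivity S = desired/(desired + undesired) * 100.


Selectivity = desired / (desired + undesired) * 100
Total products = 168 + 142 = 310 mol/h
S = 168 / 310 * 100
= 0.5419 * 100
= 54.19 %

54.19 %


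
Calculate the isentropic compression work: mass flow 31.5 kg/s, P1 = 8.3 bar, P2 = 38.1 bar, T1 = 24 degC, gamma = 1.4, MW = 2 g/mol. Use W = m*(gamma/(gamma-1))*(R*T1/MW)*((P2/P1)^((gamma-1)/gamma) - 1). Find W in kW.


Isentropic work: W = m*(gamma/(gamma-1))*(R*T1/MW)*((P2/P1)^((gamma-1)/gamma) - 1)
T1 = 24 + 273.15 = 297.15 K
Pressure ratio = 38.1 / 8.3 = 4.59036
Exponent = (1.4 - 1)/1.4 = 0.285714
(P2/P1)^exp - 1 = 4.59036^0.285714 - 1 = 0.545606
W = 31.5 * 1.4 / 0.4 * 8.314 * 297.15 / 2 * 0.545606 = 74300

74300 kW


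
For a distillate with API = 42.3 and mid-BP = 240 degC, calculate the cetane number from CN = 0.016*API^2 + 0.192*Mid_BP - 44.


CN = 0.016 * 42.3^2 + 0.192 * 240 - 44
CN = 28.62864 + 46.08 - 44 = 30.70864

30.70864


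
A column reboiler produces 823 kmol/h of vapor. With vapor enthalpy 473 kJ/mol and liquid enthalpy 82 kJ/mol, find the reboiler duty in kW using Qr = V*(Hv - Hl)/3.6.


Qr = 823 * (473 - 82) / 3.6 = 823 * 391 / 3.6 = 89390

89390 kW


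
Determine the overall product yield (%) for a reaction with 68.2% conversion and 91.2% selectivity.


Overall yield = conversion (%) * selectivity (%) / 100
Conversion = 68.2%, Selectivity = 91.2%
Y = 68.2 * 91.2 / 100
= 62.1984 %

62.1984 %


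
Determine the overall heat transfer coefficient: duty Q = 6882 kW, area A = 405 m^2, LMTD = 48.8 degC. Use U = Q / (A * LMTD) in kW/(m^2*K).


From Q = U*A*LMTD, U = Q / (A * LMTD)
U = 6882 / (405 * 48.8) = 6882 / 19764 = 0.3482

0.3482 kW/(m^2*K)


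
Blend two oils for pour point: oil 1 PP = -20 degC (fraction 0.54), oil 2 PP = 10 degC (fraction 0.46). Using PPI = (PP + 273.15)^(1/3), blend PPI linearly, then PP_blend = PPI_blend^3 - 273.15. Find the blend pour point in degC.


PPI_1 = (-20 + 273.15)^(1/3) = 6.325953
PPI_2 = (10 + 273.15)^(1/3) = 6.566574
PPI_blend = 0.54 * 6.325953 + 0.46 * 6.566574 = 6.436639
PP_blend = 6.436639^3 - 273.15 = 266.672 - 273.15 = -6.48

-6.48 degC


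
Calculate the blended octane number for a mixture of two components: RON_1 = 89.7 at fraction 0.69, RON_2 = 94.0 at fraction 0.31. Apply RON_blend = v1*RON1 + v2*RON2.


Linear blending: RON_blend = sum(vi * RONi)
Contribution 1: 0.69 * 89.7 = 61.893
Contribution 2: 0.31 * 94.0 = 29.14
RON_blend = 61.893 + 29.14 = 91.033

91.033


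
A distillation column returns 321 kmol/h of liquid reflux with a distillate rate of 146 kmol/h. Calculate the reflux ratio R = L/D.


Reflux ratio definition: R = L / D (liquid returned / distillate withdrawn)
L = 321 kmol/h, D = 146 kmol/h
R = 321 / 146 = 2.199

2.199


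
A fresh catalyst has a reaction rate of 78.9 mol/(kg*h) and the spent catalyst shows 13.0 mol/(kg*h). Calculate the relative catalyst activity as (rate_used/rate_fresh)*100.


Activity (%) = (rate_used / rate_fresh) * 100
rate_used = 13.0, rate_fresh = 78.9
= (13.0 / 78.9) * 100
= 0.1648 * 100 = 16.48

16.48 %


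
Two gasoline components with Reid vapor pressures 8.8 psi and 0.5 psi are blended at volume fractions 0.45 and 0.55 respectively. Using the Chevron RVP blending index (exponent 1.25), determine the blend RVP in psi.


Chevron index: RVP_blend = (sum xi*RVPi^1.25)^(1/1.25)
RVP^1.25 terms: 0.45 * 8.8^1.25 + 0.55 * 0.5^1.25 = 7.05174
RVP_blend = 7.05174^(1/1.25) = 4.771

4.771 psi


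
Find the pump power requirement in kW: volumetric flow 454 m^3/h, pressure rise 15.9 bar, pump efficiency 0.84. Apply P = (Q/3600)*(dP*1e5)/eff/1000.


Q = 454 / 3600 = 0.126111 m^3/s
P = 0.126111 * (15.9 * 1e5) / 0.84 / 1000 = 238.7

238.7 kW


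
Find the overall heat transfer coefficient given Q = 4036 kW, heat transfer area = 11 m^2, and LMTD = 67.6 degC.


From Q = U*A*LMTD, U = Q / (A * LMTD)
U = 4036 / (11 * 67.6) = 4036 / 743.6 = 5.428

5.428 kW/(m^2*K)


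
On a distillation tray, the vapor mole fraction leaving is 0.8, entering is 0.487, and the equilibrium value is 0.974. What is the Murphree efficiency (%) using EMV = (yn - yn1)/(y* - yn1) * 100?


Murphree vapor efficiency: EMV = (y_n - y_(n-1)) / (y*_n - y_(n-1)) * 100
EMV = (0.8 - 0.487) / (0.974 - 0.487) * 100 = 0.313 / 0.487 * 100 = 64.27

64.27 %


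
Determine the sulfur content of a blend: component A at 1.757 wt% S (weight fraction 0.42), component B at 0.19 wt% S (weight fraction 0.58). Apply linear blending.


Linear sulfur blending: S_blend = x1*S1 + x2*S2
Contribution 1: 0.42 * 1.757 = 0.73794 wt%
Contribution 2: 0.58 * 0.19 = 0.1102 wt%
S_blend = 0.73794 + 0.1102 = 0.84814

0.84814 wt%


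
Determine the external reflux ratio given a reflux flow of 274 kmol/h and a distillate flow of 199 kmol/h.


Reflux ratio definition: R = L / D (liquid returned / distillate withdrawn)
L = 274 kmol/h, D = 199 kmol/h
R = 274 / 199 = 1.377

1.377


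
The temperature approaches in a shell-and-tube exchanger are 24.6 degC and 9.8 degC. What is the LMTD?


LMTD = (dT1 - dT2) / ln(dT1/dT2)
= (24.6 - 9.8) / ln(24.6 / 9.8) = 14.8 / 0.920364 = 16.08

16.08 degC


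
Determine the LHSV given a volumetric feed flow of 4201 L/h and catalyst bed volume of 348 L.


LHSV = volumetric feed rate / catalyst volume
= 4201 L/h / 348 L
= 12.07 h^-1

12.07 h^-1


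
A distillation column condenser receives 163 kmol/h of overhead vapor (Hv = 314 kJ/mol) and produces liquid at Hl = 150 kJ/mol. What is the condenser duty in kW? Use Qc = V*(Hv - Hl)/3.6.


Qc = 163 * (314 - 150) / 3.6 = 163 * 164 / 3.6 = 7426

7426 kW


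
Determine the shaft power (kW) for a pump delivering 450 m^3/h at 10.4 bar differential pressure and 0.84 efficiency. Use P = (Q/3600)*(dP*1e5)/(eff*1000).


Q = 450 / 3600 = 0.125 m^3/s
P = 0.125 * (10.4 * 1e5) / 0.84 / 1000 = 154.8

154.8 kW


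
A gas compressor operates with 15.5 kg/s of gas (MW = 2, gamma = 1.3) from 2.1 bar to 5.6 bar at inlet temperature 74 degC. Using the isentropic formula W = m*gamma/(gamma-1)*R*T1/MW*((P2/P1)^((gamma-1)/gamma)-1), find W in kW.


Isentropic work: W = m*(gamma/(gamma-1))*(R*T1/MW)*((P2/P1)^((gamma-1)/gamma) - 1)
T1 = 74 + 273.15 = 347.15 K
Pressure ratio = 5.6 / 2.1 = 2.66667
Exponent = (1.3 - 1)/1.3 = 0.230769
(P2/P1)^exp - 1 = 2.66667^0.230769 - 1 = 0.254009
W = 15.5 * 1.3 / 0.3 * 8.314 * 347.15 / 2 * 0.254009 = 24620

24620 kW


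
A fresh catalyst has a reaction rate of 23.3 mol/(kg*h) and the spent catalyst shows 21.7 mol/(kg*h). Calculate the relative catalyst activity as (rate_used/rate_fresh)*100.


Activity (%) = (rate_used / rate_fresh) * 100
rate_used = 21.7, rate_fresh = 23.3
= (21.7 / 23.3) * 100
= 0.9313 * 100 = 93.13

93.13 %


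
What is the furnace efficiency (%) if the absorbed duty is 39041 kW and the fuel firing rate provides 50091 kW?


Furnace efficiency = Q_absorbed / Q_fuel * 100
= 39041 / 50091 * 100 = 77.94

77.94 %


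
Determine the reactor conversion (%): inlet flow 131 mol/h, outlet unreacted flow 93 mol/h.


X = (F_in - F_out) / F_in * 100
Moles reacted = 131 - 93 = 38
X = 38 / 131 * 100
= 0.2901 * 100
= 29.01 %

29.01 %


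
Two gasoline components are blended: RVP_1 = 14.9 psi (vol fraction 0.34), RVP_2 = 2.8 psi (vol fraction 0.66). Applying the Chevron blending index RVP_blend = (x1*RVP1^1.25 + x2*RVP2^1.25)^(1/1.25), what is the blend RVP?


Chevron index: RVP_blend = (sum xi*RVPi^1.25)^(1/1.25)
RVP^1.25 terms: 0.34 * 14.9^1.25 + 0.66 * 2.8^1.25 = 12.3437
RVP_blend = 12.3437^(1/1.25) = 7.467

7.467 psi


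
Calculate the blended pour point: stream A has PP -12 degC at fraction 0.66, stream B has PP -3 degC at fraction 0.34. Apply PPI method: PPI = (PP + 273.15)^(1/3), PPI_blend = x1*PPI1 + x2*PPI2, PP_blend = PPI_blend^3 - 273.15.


PPI_1 = (-12 + 273.15)^(1/3) = 6.391901
PPI_2 = (-3 + 273.15)^(1/3) = 6.464501
PPI_blend = 0.66 * 6.391901 + 0.34 * 6.464501 = 6.416585
PP_blend = 6.416585^3 - 273.15 = 264.1873 - 273.15 = -8.96

-8.96 degC


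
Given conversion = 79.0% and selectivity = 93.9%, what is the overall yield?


Overall yield = conversion (%) * selectivity (%) / 100
Conversion = 79.0%, Selectivity = 93.9%
Y = 79.0 * 93.9 / 100
= 74.181 %

74.181 %


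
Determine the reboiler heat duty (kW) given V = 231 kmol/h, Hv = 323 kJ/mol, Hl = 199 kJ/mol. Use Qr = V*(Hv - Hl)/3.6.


Qr = 231 * (323 - 199) / 3.6 = 231 * 124 / 3.6 = 7957

7957 kW


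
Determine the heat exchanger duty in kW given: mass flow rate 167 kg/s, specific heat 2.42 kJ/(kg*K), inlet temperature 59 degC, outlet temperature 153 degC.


Q = m_dot * cp * delta_T
delta_T = 153 - 59 = 94 K
Q = 167 * 2.42 * 94
= 404.14 * 94
= 37989.16 kW

37989.16 kW


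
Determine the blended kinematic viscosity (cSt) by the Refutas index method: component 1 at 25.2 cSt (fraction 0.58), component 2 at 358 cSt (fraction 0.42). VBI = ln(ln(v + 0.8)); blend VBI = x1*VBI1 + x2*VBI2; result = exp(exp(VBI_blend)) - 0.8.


Refutas method: VBN_i = 14.534*ln(ln(visc_i + 0.8)) + 10.975, blended linearly by mass fraction; since VBN is linear in VBI_i = ln(ln(visc_i + 0.8)) and the fractions sum to 1, blend VBI directly: visc = exp(exp(VBI_blend)) - 0.8
VBI_1 = ln(ln(25.2 + 0.8)) = 1.18114
VBI_2 = ln(ln(358 + 0.8)) = 1.77203
VBI_blend = 0.58 * 1.18114 + 0.42 * 1.77203 = 1.42931
visc_blend = exp(exp(1.42931)) - 0.8 = 64.29

64.29 cSt


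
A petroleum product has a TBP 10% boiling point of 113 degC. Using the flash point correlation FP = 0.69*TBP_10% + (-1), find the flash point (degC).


FP = 0.69 * 113 + (-1) = 76.97

76.97 degC


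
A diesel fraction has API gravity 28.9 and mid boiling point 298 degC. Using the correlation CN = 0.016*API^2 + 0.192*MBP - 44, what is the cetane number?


CN = 0.016 * 28.9^2 + 0.192 * 298 - 44
CN = 13.36336 + 57.216 - 44 = 26.57936

26.57936


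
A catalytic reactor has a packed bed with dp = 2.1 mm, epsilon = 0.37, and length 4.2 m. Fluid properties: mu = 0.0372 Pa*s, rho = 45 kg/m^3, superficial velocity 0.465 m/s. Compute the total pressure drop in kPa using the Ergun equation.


dp = 2.1 mm = 0.0021 m
Viscous term = 150*0.0372*0.465*(1-0.37)^2 / (0.0021^2*0.37^3) = 4610250
Inertial term = 1.75*45*0.465^2*(1-0.37) / (0.0021*0.37^3) = 100849
dP/L = 4610250 + 100849 = 4711100 Pa/m
dP = 4711100 * 4.2 / 1000 = 19790 kPa

19790 kPa


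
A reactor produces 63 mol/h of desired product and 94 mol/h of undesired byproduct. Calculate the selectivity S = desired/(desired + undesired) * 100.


Selectivity = desired / (desired + undesired) * 100
Total products = 63 + 94 = 157 mol/h
S = 63 / 157 * 100
= 0.4013 * 100
= 40.13 %

40.13 %


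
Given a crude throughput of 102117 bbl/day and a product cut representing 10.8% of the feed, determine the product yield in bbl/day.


Crude throughput = 102117 bbl/day
Fraction yield = 10.8%
yield = throughput * fraction / 100
yield = 102117 * 10.8 / 100 = 11028.636

11028.636 bbl/day


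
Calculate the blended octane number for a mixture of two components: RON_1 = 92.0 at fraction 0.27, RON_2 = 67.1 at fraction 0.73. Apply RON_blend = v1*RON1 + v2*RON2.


Linear blending: RON_blend = sum(vi * RONi)
Contribution 1: 0.27 * 92.0 = 24.84
Contribution 2: 0.73 * 67.1 = 48.983
RON_blend = 24.84 + 48.983 = 73.823

73.823


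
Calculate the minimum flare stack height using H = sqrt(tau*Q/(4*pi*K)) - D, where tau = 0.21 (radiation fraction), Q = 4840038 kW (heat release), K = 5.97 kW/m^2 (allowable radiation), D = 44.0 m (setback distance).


tau*Q/(4*pi*K) = 0.21 * 4840038 / (4 * pi * 5.97) = 13548.3
sqrt(13548.3) = 116.397
H = 116.397 - 44.0 = 72.40

72.40 m


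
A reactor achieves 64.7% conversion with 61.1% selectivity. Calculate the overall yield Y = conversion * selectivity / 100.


Overall yield = conversion (%) * selectivity (%) / 100
Conversion = 64.7%, Selectivity = 61.1%
Y = 64.7 * 61.1 / 100
= 39.5317 %

39.5317 %


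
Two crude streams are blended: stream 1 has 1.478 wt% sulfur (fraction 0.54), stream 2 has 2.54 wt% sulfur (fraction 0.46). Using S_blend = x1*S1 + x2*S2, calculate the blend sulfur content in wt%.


Linear sulfur blending: S_blend = x1*S1 + x2*S2
Contribution 1: 0.54 * 1.478 = 0.79812 wt%
Contribution 2: 0.46 * 2.54 = 1.1684 wt%
S_blend = 0.79812 + 1.1684 = 1.96652

1.96652 wt%


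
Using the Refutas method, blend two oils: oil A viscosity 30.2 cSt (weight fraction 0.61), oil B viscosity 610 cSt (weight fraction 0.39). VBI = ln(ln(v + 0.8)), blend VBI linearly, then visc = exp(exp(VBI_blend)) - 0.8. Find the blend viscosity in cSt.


Refutas method: VBN_i = 14.534*ln(ln(visc_i + 0.8)) + 10.975, blended linearly by mass fraction; since VBN is linear in VBI_i = ln(ln(visc_i + 0.8)) and the fractions sum to 1, blend VBI directly: visc = exp(exp(VBI_blend)) - 0.8
VBI_1 = ln(ln(30.2 + 0.8)) = 1.23372
VBI_2 = ln(ln(610 + 0.8)) = 1.8586
VBI_blend = 0.61 * 1.23372 + 0.39 * 1.8586 = 1.47742
visc_blend = exp(exp(1.47742)) - 0.8 = 79.17

79.17 cSt


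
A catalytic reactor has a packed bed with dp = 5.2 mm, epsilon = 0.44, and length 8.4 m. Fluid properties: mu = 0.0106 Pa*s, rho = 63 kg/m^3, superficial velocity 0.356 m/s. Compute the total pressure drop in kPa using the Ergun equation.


dp = 5.2 mm = 0.0052 m
Viscous term = 150*0.0106*0.356*(1-0.44)^2 / (0.0052^2*0.44^3) = 77065.2
Inertial term = 1.75*63*0.356^2*(1-0.44) / (0.0052*0.44^3) = 17664.7
dP/L = 77065.2 + 17664.7 = 94729.9 Pa/m
dP = 94729.9 * 8.4 / 1000 = 795.7 kPa

795.7 kPa


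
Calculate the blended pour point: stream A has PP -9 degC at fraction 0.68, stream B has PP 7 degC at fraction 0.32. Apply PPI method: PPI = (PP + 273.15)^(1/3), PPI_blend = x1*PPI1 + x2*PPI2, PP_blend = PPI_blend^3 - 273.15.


PPI_1 = (-9 + 273.15)^(1/3) = 6.416283
PPI_2 = (7 + 273.15)^(1/3) = 6.543301
PPI_blend = 0.68 * 6.416283 + 0.32 * 6.543301 = 6.456929
PP_blend = 6.456929^3 - 273.15 = 269.2018 - 273.15 = -3.95

-3.95 degC


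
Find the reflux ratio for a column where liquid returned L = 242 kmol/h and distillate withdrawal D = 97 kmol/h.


Reflux ratio definition: R = L / D (liquid returned / distillate withdrawn)
L = 242 kmol/h, D = 97 kmol/h
R = 242 / 97 = 2.495

2.495
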